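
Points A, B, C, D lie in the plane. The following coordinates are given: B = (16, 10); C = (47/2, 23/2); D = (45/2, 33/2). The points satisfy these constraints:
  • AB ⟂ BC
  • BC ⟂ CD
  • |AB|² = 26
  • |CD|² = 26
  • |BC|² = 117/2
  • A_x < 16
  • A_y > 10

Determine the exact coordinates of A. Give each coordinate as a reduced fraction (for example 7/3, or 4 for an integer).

1. A_x = 15  [[AB ⟂ BC ⇒ -15/2x-3/2y+135=0] ∩ [|A−(16, 10)|²=26]]
2. A_y = 15  [[AB ⟂ BC ⇒ -15/2x-3/2y+135=0] ∩ [|A−(16, 10)|²=26]]
   so A = (15, 15)

A = (15, 15)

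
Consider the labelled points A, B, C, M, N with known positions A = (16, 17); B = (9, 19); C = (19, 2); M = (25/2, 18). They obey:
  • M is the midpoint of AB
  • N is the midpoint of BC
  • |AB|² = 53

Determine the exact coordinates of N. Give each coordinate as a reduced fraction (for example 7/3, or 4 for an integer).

N = (14, 21/2)

1. N_x = 14  [2·N = B+C = (9, 19)+(19, 2)]
2. N_y = 21/2  [2·N = B+C = (9, 19)+(19, 2)]
   so N = (14, 21/2)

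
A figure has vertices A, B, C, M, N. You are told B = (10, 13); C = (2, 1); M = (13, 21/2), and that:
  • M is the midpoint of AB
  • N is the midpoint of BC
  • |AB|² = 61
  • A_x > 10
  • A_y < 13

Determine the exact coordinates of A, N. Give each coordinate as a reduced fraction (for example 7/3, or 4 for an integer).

1. A_x = 16  [A = 2·M−B = 2·(13, 21/2)−(10, 13)]
2. A_y = 8  [A = 2·M−B = 2·(13, 21/2)−(10, 13)]
   so A = (16, 8)
3. N_x = 6  [2·N = B+C = (10, 13)+(2, 1)]
4. N_y = 7  [2·N = B+C = (10, 13)+(2, 1)]
   so N = (6, 7)

A = (16, 8)
N = (6, 7)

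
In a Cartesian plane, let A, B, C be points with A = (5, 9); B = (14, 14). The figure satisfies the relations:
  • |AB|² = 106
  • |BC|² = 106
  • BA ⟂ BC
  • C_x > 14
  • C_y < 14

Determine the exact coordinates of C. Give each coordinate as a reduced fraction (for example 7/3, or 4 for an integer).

1. C_x = 19  [[BA ⟂ BC ⇒ -9x-5y+196=0] ∩ [|C−(14, 14)|²=106]]
2. C_y = 5  [[BA ⟂ BC ⇒ -9x-5y+196=0] ∩ [|C−(14, 14)|²=106]]
   so C = (19, 5)

C = (19, 5)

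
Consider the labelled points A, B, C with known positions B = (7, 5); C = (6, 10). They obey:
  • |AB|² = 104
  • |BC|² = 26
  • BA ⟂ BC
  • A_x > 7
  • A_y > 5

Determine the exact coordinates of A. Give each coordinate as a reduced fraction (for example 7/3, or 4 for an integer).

A = (17, 7)

1. A_x = 17  [[BA ⟂ BC ⇒ -1x+5y-18=0] ∩ [|A−(7, 5)|²=104]]
2. A_y = 7  [[BA ⟂ BC ⇒ -1x+5y-18=0] ∩ [|A−(7, 5)|²=104]]
   so A = (17, 7)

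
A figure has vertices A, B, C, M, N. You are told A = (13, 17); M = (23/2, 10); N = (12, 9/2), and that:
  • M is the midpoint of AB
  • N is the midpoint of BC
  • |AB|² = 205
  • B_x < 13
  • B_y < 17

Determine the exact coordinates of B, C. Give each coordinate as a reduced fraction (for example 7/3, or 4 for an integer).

B = (10, 3)
C = (14, 6)

1. B_x = 10  [B = 2·M−A = 2·(23/2, 10)−(13, 17)]
2. B_y = 3  [B = 2·M−A = 2·(23/2, 10)−(13, 17)]
   so B = (10, 3)
3. C_x = 14  [C = 2·N−B = 2·(12, 9/2)−(10, 3)]
4. C_y = 6  [C = 2·N−B = 2·(12, 9/2)−(10, 3)]
   so C = (14, 6)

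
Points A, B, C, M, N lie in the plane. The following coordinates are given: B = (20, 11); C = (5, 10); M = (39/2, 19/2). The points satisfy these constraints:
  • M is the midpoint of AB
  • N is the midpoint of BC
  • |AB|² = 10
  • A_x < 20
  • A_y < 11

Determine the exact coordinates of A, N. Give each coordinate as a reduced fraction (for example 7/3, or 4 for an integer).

A = (19, 8)
N = (25/2, 21/2)

1. A_x = 19  [A = 2·M−B = 2·(39/2, 19/2)−(20, 11)]
2. A_y = 8  [A = 2·M−B = 2·(39/2, 19/2)−(20, 11)]
   so A = (19, 8)
3. N_x = 25/2  [2·N = B+C = (20, 11)+(5, 10)]
4. N_y = 21/2  [2·N = B+C = (20, 11)+(5, 10)]
   so N = (25/2, 21/2)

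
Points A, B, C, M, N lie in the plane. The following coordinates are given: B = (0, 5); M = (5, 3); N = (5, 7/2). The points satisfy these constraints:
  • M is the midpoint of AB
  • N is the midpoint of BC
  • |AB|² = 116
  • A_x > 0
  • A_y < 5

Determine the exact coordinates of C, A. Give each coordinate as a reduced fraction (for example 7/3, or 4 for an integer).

C = (10, 2)
A = (10, 1)

1. A_x = 10  [A = 2·M−B = 2·(5, 3)−(0, 5)]
2. A_y = 1  [A = 2·M−B = 2·(5, 3)−(0, 5)]
   so A = (10, 1)
3. C_x = 10  [C = 2·N−B = 2·(5, 7/2)−(0, 5)]
4. C_y = 2  [C = 2·N−B = 2·(5, 7/2)−(0, 5)]
   so C = (10, 2)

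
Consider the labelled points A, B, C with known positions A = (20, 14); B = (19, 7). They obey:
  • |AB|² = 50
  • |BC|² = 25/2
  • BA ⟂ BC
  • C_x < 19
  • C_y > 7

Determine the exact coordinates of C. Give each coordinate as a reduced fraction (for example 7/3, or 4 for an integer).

1. C_x = 31/2  [[BA ⟂ BC ⇒ 1x+7y-68=0] ∩ [|C−(19, 7)|²=25/2]]
2. C_y = 15/2  [[BA ⟂ BC ⇒ 1x+7y-68=0] ∩ [|C−(19, 7)|²=25/2]]
   so C = (31/2, 15/2)

C = (31/2, 15/2)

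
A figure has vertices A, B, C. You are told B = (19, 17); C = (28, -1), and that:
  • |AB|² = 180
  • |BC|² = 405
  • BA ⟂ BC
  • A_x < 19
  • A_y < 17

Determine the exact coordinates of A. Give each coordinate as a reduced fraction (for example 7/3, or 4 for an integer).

A = (7, 11)

1. A_x = 7  [[BA ⟂ BC ⇒ 9x-18y+135=0] ∩ [|A−(19, 17)|²=180]]
2. A_y = 11  [[BA ⟂ BC ⇒ 9x-18y+135=0] ∩ [|A−(19, 17)|²=180]]
   so A = (7, 11)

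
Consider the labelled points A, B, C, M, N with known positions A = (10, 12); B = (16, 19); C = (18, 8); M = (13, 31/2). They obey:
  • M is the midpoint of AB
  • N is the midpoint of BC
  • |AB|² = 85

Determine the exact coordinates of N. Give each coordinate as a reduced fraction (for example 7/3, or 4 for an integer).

N = (17, 27/2)

1. N_x = 17  [2·N = B+C = (16, 19)+(18, 8)]
2. N_y = 27/2  [2·N = B+C = (16, 19)+(18, 8)]
   so N = (17, 27/2)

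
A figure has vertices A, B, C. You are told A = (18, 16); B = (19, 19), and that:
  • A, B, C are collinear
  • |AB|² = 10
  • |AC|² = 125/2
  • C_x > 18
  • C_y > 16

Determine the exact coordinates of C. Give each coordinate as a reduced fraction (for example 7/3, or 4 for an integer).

C = (41/2, 47/2)

1. C_x = 41/2  [[A, B, C are collinear ⇒ -3x+1y+38=0] ∩ [|C−(18, 16)|²=125/2]]
2. C_y = 47/2  [[A, B, C are collinear ⇒ -3x+1y+38=0] ∩ [|C−(18, 16)|²=125/2]]
   so C = (41/2, 47/2)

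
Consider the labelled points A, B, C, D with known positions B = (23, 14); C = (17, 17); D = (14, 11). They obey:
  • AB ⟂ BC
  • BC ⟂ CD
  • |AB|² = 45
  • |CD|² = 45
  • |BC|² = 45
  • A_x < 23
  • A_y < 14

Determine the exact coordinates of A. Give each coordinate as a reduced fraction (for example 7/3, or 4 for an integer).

A = (20, 8)

1. A_x = 20  [[AB ⟂ BC ⇒ 6x-3y-96=0] ∩ [|A−(23, 14)|²=45]]
2. A_y = 8  [[AB ⟂ BC ⇒ 6x-3y-96=0] ∩ [|A−(23, 14)|²=45]]
   so A = (20, 8)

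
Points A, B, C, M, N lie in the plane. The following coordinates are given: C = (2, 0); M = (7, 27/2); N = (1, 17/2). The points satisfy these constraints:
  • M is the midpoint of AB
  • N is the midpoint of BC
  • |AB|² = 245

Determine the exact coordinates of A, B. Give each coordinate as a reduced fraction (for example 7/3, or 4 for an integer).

1. B_x = 0  [B = 2·N−C = 2·(1, 17/2)−(2, 0)]
2. B_y = 17  [B = 2·N−C = 2·(1, 17/2)−(2, 0)]
   so B = (0, 17)
3. A_x = 14  [A = 2·M−B = 2·(7, 27/2)−(0, 17)]
4. A_y = 10  [A = 2·M−B = 2·(7, 27/2)−(0, 17)]
   so A = (14, 10)

A = (14, 10)
B = (0, 17)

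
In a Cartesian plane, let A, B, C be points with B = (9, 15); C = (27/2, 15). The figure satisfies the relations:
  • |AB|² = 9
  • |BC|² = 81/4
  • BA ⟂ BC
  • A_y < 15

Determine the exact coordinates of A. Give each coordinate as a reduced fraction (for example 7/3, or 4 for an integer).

1. A_x = 9  [[BA ⟂ BC ⇒ 9/2x-81/2=0] ∩ [|A−(9, 15)|²=9]]
2. A_y = 12  [[BA ⟂ BC ⇒ 9/2x-81/2=0] ∩ [|A−(9, 15)|²=9]]
   so A = (9, 12)

A = (9, 12)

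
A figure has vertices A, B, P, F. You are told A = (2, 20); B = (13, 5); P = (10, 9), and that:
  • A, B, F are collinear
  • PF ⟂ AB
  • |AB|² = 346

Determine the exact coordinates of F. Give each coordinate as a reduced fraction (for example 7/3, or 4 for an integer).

F = (3475/346, 3125/346)

1. F_x = 3475/346  [[A, B, F are collinear ⇒ 15x+11y-250=0] ∩ [PF ⟂ AB ⇒ 11x-15y+25=0]]
2. F_y = 3125/346  [[A, B, F are collinear ⇒ 15x+11y-250=0] ∩ [PF ⟂ AB ⇒ 11x-15y+25=0]]
   so F = (3475/346, 3125/346)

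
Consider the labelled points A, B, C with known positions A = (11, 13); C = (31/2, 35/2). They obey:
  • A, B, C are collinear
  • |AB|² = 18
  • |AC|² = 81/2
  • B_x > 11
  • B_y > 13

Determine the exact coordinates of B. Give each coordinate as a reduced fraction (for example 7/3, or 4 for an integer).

B = (14, 16)

1. B_x = 14  [[A, B, C are collinear ⇒ 9/2x-9/2y+9=0] ∩ [|B−(11, 13)|²=18]]
2. B_y = 16  [[A, B, C are collinear ⇒ 9/2x-9/2y+9=0] ∩ [|B−(11, 13)|²=18]]
   so B = (14, 16)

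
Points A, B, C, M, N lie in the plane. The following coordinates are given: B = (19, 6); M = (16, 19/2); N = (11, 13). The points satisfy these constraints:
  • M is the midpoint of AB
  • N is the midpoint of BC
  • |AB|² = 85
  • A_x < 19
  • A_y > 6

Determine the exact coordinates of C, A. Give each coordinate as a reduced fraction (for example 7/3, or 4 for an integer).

C = (3, 20)
A = (13, 13)

1. A_x = 13  [A = 2·M−B = 2·(16, 19/2)−(19, 6)]
2. A_y = 13  [A = 2·M−B = 2·(16, 19/2)−(19, 6)]
   so A = (13, 13)
3. C_x = 3  [C = 2·N−B = 2·(11, 13)−(19, 6)]
4. C_y = 20  [C = 2·N−B = 2·(11, 13)−(19, 6)]
   so C = (3, 20)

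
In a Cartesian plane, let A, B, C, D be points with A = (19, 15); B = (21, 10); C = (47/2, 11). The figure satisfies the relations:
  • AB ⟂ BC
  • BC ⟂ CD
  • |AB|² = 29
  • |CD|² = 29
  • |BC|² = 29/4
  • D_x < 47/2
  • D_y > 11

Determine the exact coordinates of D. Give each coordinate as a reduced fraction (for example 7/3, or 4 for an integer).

D = (43/2, 16)

1. D_x = 43/2  [[BC ⟂ CD ⇒ 5/2x+1y-279/4=0] ∩ [|D−(47/2, 11)|²=29]]
2. D_y = 16  [[BC ⟂ CD ⇒ 5/2x+1y-279/4=0] ∩ [|D−(47/2, 11)|²=29]]
   so D = (43/2, 16)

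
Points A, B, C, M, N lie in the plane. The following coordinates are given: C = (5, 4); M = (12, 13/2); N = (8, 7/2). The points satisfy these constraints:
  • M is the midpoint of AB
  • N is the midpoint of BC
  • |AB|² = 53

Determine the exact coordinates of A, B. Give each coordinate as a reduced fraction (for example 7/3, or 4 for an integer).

1. B_x = 11  [B = 2·N−C = 2·(8, 7/2)−(5, 4)]
2. B_y = 3  [B = 2·N−C = 2·(8, 7/2)−(5, 4)]
   so B = (11, 3)
3. A_x = 13  [A = 2·M−B = 2·(12, 13/2)−(11, 3)]
4. A_y = 10  [A = 2·M−B = 2·(12, 13/2)−(11, 3)]
   so A = (13, 10)

A = (13, 10)
B = (11, 3)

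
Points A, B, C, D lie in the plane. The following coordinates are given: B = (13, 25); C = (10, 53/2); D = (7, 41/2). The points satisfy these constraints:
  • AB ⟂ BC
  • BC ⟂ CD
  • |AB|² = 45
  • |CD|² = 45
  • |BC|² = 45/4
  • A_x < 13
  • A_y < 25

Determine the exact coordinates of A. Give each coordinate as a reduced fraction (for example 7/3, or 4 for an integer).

1. A_x = 10  [[AB ⟂ BC ⇒ 3x-3/2y-3/2=0] ∩ [|A−(13, 25)|²=45]]
2. A_y = 19  [[AB ⟂ BC ⇒ 3x-3/2y-3/2=0] ∩ [|A−(13, 25)|²=45]]
   so A = (10, 19)

A = (10, 19)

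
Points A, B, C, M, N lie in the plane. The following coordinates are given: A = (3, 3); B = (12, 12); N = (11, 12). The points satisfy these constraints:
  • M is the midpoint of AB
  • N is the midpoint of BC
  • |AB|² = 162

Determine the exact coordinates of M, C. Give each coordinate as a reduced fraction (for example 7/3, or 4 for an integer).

1. M_x = 15/2  [2·M = A+B = (3, 3)+(12, 12)]
2. M_y = 15/2  [2·M = A+B = (3, 3)+(12, 12)]
   so M = (15/2, 15/2)
3. C_x = 10  [C = 2·N−B = 2·(11, 12)−(12, 12)]
4. C_y = 12  [C = 2·N−B = 2·(11, 12)−(12, 12)]
   so C = (10, 12)

M = (15/2, 15/2)
C = (10, 12)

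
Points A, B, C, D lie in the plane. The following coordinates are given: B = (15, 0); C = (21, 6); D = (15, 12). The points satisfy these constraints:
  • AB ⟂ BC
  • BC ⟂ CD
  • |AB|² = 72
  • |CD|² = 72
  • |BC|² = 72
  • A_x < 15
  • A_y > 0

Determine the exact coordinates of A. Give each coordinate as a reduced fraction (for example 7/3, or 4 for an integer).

1. A_x = 9  [[AB ⟂ BC ⇒ -6x-6y+90=0] ∩ [|A−(15, 0)|²=72]]
2. A_y = 6  [[AB ⟂ BC ⇒ -6x-6y+90=0] ∩ [|A−(15, 0)|²=72]]
   so A = (9, 6)

A = (9, 6)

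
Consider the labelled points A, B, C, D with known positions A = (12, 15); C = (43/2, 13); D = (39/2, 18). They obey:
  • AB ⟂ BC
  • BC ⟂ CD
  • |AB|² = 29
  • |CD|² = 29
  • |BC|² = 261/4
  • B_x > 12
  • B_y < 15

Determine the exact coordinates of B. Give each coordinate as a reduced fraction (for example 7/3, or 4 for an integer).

1. B_x = 14  [[BC ⟂ CD ⇒ 2x-5y+22=0] ∩ [|B−(12, 15)|²=29]]
2. B_y = 10  [[BC ⟂ CD ⇒ 2x-5y+22=0] ∩ [|B−(12, 15)|²=29]]
   so B = (14, 10)

B = (14, 10)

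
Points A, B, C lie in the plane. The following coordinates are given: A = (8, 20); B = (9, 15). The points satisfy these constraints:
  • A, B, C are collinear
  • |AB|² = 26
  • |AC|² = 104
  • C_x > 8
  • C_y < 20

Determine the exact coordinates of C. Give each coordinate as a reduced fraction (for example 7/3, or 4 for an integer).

C = (10, 10)

1. C_x = 10  [[A, B, C are collinear ⇒ 5x+1y-60=0] ∩ [|C−(8, 20)|²=104]]
2. C_y = 10  [[A, B, C are collinear ⇒ 5x+1y-60=0] ∩ [|C−(8, 20)|²=104]]
   so C = (10, 10)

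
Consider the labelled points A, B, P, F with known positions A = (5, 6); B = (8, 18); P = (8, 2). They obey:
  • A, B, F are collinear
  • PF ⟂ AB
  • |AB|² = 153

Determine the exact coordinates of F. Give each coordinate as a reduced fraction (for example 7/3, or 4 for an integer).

F = (72/17, 50/17)

1. F_x = 72/17  [[A, B, F are collinear ⇒ -12x+3y+42=0] ∩ [PF ⟂ AB ⇒ 3x+12y-48=0]]
2. F_y = 50/17  [[A, B, F are collinear ⇒ -12x+3y+42=0] ∩ [PF ⟂ AB ⇒ 3x+12y-48=0]]
   so F = (72/17, 50/17)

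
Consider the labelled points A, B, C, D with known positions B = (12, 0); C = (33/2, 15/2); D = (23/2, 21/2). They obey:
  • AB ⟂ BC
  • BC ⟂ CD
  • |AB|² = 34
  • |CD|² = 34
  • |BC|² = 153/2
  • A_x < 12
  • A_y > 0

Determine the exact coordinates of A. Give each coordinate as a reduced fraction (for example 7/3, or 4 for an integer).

1. A_x = 7  [[AB ⟂ BC ⇒ -9/2x-15/2y+54=0] ∩ [|A−(12, 0)|²=34]]
2. A_y = 3  [[AB ⟂ BC ⇒ -9/2x-15/2y+54=0] ∩ [|A−(12, 0)|²=34]]
   so A = (7, 3)

A = (7, 3)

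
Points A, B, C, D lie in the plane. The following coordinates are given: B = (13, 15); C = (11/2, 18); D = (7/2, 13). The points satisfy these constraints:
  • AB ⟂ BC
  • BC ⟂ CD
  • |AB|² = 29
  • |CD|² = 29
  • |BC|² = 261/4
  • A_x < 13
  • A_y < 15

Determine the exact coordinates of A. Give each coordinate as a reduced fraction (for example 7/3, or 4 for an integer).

1. A_x = 11  [[AB ⟂ BC ⇒ 15/2x-3y-105/2=0] ∩ [|A−(13, 15)|²=29]]
2. A_y = 10  [[AB ⟂ BC ⇒ 15/2x-3y-105/2=0] ∩ [|A−(13, 15)|²=29]]
   so A = (11, 10)

A = (11, 10)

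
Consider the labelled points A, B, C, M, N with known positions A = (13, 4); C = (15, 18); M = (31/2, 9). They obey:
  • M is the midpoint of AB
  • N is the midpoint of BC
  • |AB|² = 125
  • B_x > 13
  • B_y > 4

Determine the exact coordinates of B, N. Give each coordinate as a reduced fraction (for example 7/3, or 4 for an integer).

1. B_x = 18  [B = 2·M−A = 2·(31/2, 9)−(13, 4)]
2. B_y = 14  [B = 2·M−A = 2·(31/2, 9)−(13, 4)]
   so B = (18, 14)
3. N_x = 33/2  [2·N = B+C = (18, 14)+(15, 18)]
4. N_y = 16  [2·N = B+C = (18, 14)+(15, 18)]
   so N = (33/2, 16)

B = (18, 14)
N = (33/2, 16)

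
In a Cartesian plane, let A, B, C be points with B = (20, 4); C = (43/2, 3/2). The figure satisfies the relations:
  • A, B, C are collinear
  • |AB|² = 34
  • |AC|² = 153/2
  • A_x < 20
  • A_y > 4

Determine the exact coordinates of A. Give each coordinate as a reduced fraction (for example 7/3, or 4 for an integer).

A = (17, 9)

1. A_x = 17  [[A, B, C are collinear ⇒ 5/2x+3/2y-56=0] ∩ [|A−(20, 4)|²=34]]
2. A_y = 9  [[A, B, C are collinear ⇒ 5/2x+3/2y-56=0] ∩ [|A−(20, 4)|²=34]]
   so A = (17, 9)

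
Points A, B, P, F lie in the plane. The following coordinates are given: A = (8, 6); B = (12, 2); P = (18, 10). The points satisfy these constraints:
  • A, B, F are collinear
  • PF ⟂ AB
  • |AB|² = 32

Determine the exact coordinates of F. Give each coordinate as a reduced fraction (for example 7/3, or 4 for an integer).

F = (11, 3)

1. F_x = 11  [[A, B, F are collinear ⇒ 4x+4y-56=0] ∩ [PF ⟂ AB ⇒ 4x-4y-32=0]]
2. F_y = 3  [[A, B, F are collinear ⇒ 4x+4y-56=0] ∩ [PF ⟂ AB ⇒ 4x-4y-32=0]]
   so F = (11, 3)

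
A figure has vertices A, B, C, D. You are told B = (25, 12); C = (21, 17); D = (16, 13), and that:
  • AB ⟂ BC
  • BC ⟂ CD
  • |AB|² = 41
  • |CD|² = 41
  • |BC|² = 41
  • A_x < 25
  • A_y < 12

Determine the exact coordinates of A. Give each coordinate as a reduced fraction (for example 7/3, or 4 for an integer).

1. A_x = 20  [[AB ⟂ BC ⇒ 4x-5y-40=0] ∩ [|A−(25, 12)|²=41]]
2. A_y = 8  [[AB ⟂ BC ⇒ 4x-5y-40=0] ∩ [|A−(25, 12)|²=41]]
   so A = (20, 8)

A = (20, 8)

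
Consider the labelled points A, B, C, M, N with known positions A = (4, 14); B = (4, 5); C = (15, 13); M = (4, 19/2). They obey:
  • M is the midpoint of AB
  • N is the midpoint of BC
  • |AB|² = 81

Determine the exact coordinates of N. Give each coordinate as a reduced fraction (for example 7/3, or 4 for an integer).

N = (19/2, 9)

1. N_x = 19/2  [2·N = B+C = (4, 5)+(15, 13)]
2. N_y = 9  [2·N = B+C = (4, 5)+(15, 13)]
   so N = (19/2, 9)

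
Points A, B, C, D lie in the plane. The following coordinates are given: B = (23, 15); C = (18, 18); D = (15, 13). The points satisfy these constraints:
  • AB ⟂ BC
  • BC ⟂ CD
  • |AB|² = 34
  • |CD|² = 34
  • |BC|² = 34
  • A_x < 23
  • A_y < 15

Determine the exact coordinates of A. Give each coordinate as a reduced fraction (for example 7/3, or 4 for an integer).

1. A_x = 20  [[AB ⟂ BC ⇒ 5x-3y-70=0] ∩ [|A−(23, 15)|²=34]]
2. A_y = 10  [[AB ⟂ BC ⇒ 5x-3y-70=0] ∩ [|A−(23, 15)|²=34]]
   so A = (20, 10)

A = (20, 10)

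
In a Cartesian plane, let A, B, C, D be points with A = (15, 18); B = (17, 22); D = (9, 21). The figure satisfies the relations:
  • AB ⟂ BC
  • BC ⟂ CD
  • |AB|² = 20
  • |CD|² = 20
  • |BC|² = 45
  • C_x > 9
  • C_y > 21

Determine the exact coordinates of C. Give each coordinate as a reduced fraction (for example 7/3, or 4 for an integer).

1. C_x = 11  [[AB ⟂ BC ⇒ 2x+4y-122=0] ∩ [|C−(9, 21)|²=20]]
2. C_y = 25  [[AB ⟂ BC ⇒ 2x+4y-122=0] ∩ [|C−(9, 21)|²=20]]
   so C = (11, 25)

C = (11, 25)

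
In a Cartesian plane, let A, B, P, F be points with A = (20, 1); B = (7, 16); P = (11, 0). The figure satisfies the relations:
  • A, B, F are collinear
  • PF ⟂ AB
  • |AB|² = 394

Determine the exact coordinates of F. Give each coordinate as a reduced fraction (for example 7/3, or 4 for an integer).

F = (3277/197, 962/197)

1. F_x = 3277/197  [[A, B, F are collinear ⇒ -15x-13y+313=0] ∩ [PF ⟂ AB ⇒ -13x+15y+143=0]]
2. F_y = 962/197  [[A, B, F are collinear ⇒ -15x-13y+313=0] ∩ [PF ⟂ AB ⇒ -13x+15y+143=0]]
   so F = (3277/197, 962/197)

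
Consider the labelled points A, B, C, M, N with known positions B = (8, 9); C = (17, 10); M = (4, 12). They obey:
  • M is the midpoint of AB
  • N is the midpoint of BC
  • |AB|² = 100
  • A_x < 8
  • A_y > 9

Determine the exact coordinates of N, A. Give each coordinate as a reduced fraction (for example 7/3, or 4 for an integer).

N = (25/2, 19/2)
A = (0, 15)

1. A_x = 0  [A = 2·M−B = 2·(4, 12)−(8, 9)]
2. A_y = 15  [A = 2·M−B = 2·(4, 12)−(8, 9)]
   so A = (0, 15)
3. N_x = 25/2  [2·N = B+C = (8, 9)+(17, 10)]
4. N_y = 19/2  [2·N = B+C = (8, 9)+(17, 10)]
   so N = (25/2, 19/2)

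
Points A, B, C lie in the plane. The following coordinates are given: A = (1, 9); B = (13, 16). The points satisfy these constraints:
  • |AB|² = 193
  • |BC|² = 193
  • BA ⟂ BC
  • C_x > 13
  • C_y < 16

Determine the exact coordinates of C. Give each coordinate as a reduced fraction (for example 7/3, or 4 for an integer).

1. C_x = 20  [[BA ⟂ BC ⇒ -12x-7y+268=0] ∩ [|C−(13, 16)|²=193]]
2. C_y = 4  [[BA ⟂ BC ⇒ -12x-7y+268=0] ∩ [|C−(13, 16)|²=193]]
   so C = (20, 4)

C = (20, 4)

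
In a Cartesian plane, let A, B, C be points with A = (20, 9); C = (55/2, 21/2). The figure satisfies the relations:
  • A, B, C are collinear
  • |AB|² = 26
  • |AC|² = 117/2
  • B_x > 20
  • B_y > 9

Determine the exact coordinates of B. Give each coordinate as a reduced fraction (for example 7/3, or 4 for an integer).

1. B_x = 25  [[A, B, C are collinear ⇒ 3/2x-15/2y+75/2=0] ∩ [|B−(20, 9)|²=26]]
2. B_y = 10  [[A, B, C are collinear ⇒ 3/2x-15/2y+75/2=0] ∩ [|B−(20, 9)|²=26]]
   so B = (25, 10)

B = (25, 10)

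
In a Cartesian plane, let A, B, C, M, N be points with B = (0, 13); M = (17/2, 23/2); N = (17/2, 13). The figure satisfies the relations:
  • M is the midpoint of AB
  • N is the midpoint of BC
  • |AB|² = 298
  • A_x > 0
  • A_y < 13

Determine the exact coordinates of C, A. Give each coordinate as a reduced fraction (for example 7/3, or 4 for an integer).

C = (17, 13)
A = (17, 10)

1. A_x = 17  [A = 2·M−B = 2·(17/2, 23/2)−(0, 13)]
2. A_y = 10  [A = 2·M−B = 2·(17/2, 23/2)−(0, 13)]
   so A = (17, 10)
3. C_x = 17  [C = 2·N−B = 2·(17/2, 13)−(0, 13)]
4. C_y = 13  [C = 2·N−B = 2·(17/2, 13)−(0, 13)]
   so C = (17, 13)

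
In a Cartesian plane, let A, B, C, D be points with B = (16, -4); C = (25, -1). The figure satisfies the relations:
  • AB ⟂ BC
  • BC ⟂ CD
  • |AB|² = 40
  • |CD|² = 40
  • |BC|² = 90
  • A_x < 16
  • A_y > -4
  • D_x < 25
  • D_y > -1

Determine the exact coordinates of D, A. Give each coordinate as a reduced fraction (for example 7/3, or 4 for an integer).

1. D_x = 23  [[BC ⟂ CD ⇒ 9x+3y-222=0] ∩ [|D−(25, -1)|²=40]]
2. D_y = 5  [[BC ⟂ CD ⇒ 9x+3y-222=0] ∩ [|D−(25, -1)|²=40]]
   so D = (23, 5)
3. A_x = 14  [[AB ⟂ BC ⇒ -9x-3y+132=0] ∩ [|A−(16, -4)|²=40]]
4. A_y = 2  [[AB ⟂ BC ⇒ -9x-3y+132=0] ∩ [|A−(16, -4)|²=40]]
   so A = (14, 2)

D = (23, 5)
A = (14, 2)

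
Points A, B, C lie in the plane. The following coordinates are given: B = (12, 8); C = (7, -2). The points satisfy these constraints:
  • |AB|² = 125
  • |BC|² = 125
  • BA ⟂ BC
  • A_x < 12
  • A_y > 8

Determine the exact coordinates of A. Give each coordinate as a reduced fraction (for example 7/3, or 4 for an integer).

1. A_x = 2  [[BA ⟂ BC ⇒ -5x-10y+140=0] ∩ [|A−(12, 8)|²=125]]
2. A_y = 13  [[BA ⟂ BC ⇒ -5x-10y+140=0] ∩ [|A−(12, 8)|²=125]]
   so A = (2, 13)

A = (2, 13)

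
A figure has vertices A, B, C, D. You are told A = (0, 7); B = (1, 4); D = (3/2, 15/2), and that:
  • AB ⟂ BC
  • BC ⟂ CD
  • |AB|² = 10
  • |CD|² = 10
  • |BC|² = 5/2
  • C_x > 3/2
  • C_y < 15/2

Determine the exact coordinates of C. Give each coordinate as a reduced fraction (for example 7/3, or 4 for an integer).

1. C_x = 5/2  [[AB ⟂ BC ⇒ 1x-3y+11=0] ∩ [|C−(3/2, 15/2)|²=10]]
2. C_y = 9/2  [[AB ⟂ BC ⇒ 1x-3y+11=0] ∩ [|C−(3/2, 15/2)|²=10]]
   so C = (5/2, 9/2)

C = (5/2, 9/2)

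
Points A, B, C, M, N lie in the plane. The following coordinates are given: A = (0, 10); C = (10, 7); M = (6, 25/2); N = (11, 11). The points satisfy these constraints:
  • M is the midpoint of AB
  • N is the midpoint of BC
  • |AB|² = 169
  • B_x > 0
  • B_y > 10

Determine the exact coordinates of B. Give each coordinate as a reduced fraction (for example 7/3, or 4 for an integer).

1. B_x = 12  [B = 2·M−A = 2·(6, 25/2)−(0, 10)]
2. B_y = 15  [B = 2·M−A = 2·(6, 25/2)−(0, 10)]
   so B = (12, 15)

B = (12, 15)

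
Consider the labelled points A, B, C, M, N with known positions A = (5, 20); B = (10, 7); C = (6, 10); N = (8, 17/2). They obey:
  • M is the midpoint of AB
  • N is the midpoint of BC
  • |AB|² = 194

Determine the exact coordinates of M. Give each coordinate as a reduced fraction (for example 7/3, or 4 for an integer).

1. M_x = 15/2  [2·M = A+B = (5, 20)+(10, 7)]
2. M_y = 27/2  [2·M = A+B = (5, 20)+(10, 7)]
   so M = (15/2, 27/2)

M = (15/2, 27/2)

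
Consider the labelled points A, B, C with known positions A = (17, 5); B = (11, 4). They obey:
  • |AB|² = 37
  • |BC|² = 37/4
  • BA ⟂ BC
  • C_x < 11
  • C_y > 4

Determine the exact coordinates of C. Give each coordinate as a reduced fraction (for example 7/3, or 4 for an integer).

1. C_x = 21/2  [[BA ⟂ BC ⇒ 6x+1y-70=0] ∩ [|C−(11, 4)|²=37/4]]
2. C_y = 7  [[BA ⟂ BC ⇒ 6x+1y-70=0] ∩ [|C−(11, 4)|²=37/4]]
   so C = (21/2, 7)

C = (21/2, 7)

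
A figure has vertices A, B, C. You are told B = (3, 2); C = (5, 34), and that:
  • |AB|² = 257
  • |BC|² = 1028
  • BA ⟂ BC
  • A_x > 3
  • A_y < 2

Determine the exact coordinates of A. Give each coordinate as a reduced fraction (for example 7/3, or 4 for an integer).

A = (19, 1)

1. A_x = 19  [[BA ⟂ BC ⇒ 2x+32y-70=0] ∩ [|A−(3, 2)|²=257]]
2. A_y = 1  [[BA ⟂ BC ⇒ 2x+32y-70=0] ∩ [|A−(3, 2)|²=257]]
   so A = (19, 1)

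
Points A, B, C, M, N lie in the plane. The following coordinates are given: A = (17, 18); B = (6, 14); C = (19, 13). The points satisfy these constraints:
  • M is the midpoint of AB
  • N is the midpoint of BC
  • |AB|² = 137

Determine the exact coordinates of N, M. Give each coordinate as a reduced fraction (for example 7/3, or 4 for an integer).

N = (25/2, 27/2)
M = (23/2, 16)

1. M_x = 23/2  [2·M = A+B = (17, 18)+(6, 14)]
2. M_y = 16  [2·M = A+B = (17, 18)+(6, 14)]
   so M = (23/2, 16)
3. N_x = 25/2  [2·N = B+C = (6, 14)+(19, 13)]
4. N_y = 27/2  [2·N = B+C = (6, 14)+(19, 13)]
   so N = (25/2, 27/2)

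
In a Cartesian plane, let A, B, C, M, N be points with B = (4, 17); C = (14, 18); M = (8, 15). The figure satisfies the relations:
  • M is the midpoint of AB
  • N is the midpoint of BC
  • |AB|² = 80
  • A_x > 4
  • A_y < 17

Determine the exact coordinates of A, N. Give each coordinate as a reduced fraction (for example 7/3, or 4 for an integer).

A = (12, 13)
N = (9, 35/2)

1. A_x = 12  [A = 2·M−B = 2·(8, 15)−(4, 17)]
2. A_y = 13  [A = 2·M−B = 2·(8, 15)−(4, 17)]
   so A = (12, 13)
3. N_x = 9  [2·N = B+C = (4, 17)+(14, 18)]
4. N_y = 35/2  [2·N = B+C = (4, 17)+(14, 18)]
   so N = (9, 35/2)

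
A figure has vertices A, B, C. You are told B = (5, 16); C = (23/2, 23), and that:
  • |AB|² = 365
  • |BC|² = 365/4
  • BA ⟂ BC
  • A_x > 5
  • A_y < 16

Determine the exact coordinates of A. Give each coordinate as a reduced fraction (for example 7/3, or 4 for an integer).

A = (19, 3)

1. A_x = 19  [[BA ⟂ BC ⇒ 13/2x+7y-289/2=0] ∩ [|A−(5, 16)|²=365]]
2. A_y = 3  [[BA ⟂ BC ⇒ 13/2x+7y-289/2=0] ∩ [|A−(5, 16)|²=365]]
   so A = (19, 3)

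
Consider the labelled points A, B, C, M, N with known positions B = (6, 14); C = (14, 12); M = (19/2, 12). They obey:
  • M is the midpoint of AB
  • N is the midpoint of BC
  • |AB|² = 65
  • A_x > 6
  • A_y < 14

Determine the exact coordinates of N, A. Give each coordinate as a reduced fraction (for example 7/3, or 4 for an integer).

1. A_x = 13  [A = 2·M−B = 2·(19/2, 12)−(6, 14)]
2. A_y = 10  [A = 2·M−B = 2·(19/2, 12)−(6, 14)]
   so A = (13, 10)
3. N_x = 10  [2·N = B+C = (6, 14)+(14, 12)]
4. N_y = 13  [2·N = B+C = (6, 14)+(14, 12)]
   so N = (10, 13)

N = (10, 13)
A = (13, 10)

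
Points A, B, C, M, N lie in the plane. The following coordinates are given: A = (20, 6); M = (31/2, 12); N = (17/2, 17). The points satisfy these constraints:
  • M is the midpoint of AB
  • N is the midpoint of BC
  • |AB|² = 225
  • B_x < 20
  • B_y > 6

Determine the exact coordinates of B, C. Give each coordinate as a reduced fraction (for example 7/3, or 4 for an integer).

1. B_x = 11  [B = 2·M−A = 2·(31/2, 12)−(20, 6)]
2. B_y = 18  [B = 2·M−A = 2·(31/2, 12)−(20, 6)]
   so B = (11, 18)
3. C_x = 6  [C = 2·N−B = 2·(17/2, 17)−(11, 18)]
4. C_y = 16  [C = 2·N−B = 2·(17/2, 17)−(11, 18)]
   so C = (6, 16)

B = (11, 18)
C = (6, 16)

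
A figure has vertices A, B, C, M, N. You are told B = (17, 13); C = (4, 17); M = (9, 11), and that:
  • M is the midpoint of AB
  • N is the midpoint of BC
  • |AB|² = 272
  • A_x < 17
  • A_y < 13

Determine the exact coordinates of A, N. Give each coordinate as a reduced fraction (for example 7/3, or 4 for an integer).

A = (1, 9)
N = (21/2, 15)

1. A_x = 1  [A = 2·M−B = 2·(9, 11)−(17, 13)]
2. A_y = 9  [A = 2·M−B = 2·(9, 11)−(17, 13)]
   so A = (1, 9)
3. N_x = 21/2  [2·N = B+C = (17, 13)+(4, 17)]
4. N_y = 15  [2·N = B+C = (17, 13)+(4, 17)]
   so N = (21/2, 15)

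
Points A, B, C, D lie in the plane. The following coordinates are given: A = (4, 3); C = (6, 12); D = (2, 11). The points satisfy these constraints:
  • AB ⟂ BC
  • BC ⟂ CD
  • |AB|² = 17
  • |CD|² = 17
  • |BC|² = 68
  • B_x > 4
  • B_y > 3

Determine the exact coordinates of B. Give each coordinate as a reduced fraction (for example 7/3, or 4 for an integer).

1. B_x = 8  [[BC ⟂ CD ⇒ 4x+1y-36=0] ∩ [|B−(4, 3)|²=17]]
2. B_y = 4  [[BC ⟂ CD ⇒ 4x+1y-36=0] ∩ [|B−(4, 3)|²=17]]
   so B = (8, 4)

B = (8, 4)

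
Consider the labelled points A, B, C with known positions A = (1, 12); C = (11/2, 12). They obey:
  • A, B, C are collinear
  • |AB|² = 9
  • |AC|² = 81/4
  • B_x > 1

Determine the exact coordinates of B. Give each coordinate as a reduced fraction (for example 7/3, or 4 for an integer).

B = (4, 12)

1. B_x = 4  [[A, B, C are collinear ⇒ -9/2y+54=0] ∩ [|B−(1, 12)|²=9]]
2. B_y = 12  [[A, B, C are collinear ⇒ -9/2y+54=0] ∩ [|B−(1, 12)|²=9]]
   so B = (4, 12)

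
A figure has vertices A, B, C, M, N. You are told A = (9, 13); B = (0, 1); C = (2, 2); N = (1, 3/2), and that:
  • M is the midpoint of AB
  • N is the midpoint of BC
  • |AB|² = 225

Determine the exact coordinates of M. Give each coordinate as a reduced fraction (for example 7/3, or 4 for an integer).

M = (9/2, 7)

1. M_x = 9/2  [2·M = A+B = (9, 13)+(0, 1)]
2. M_y = 7  [2·M = A+B = (9, 13)+(0, 1)]
   so M = (9/2, 7)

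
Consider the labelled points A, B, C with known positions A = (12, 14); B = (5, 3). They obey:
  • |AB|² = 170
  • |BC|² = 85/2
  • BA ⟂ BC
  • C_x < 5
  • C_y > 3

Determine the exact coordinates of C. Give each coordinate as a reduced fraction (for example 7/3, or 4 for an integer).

1. C_x = -1/2  [[BA ⟂ BC ⇒ 7x+11y-68=0] ∩ [|C−(5, 3)|²=85/2]]
2. C_y = 13/2  [[BA ⟂ BC ⇒ 7x+11y-68=0] ∩ [|C−(5, 3)|²=85/2]]
   so C = (-1/2, 13/2)

C = (-1/2, 13/2)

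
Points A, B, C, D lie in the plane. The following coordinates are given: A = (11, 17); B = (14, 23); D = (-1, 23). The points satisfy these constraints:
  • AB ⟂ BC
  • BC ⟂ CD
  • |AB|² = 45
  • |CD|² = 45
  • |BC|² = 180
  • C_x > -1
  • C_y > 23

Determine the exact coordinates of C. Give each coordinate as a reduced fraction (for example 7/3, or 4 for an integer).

C = (2, 29)

1. C_x = 2  [[AB ⟂ BC ⇒ 3x+6y-180=0] ∩ [|C−(-1, 23)|²=45]]
2. C_y = 29  [[AB ⟂ BC ⇒ 3x+6y-180=0] ∩ [|C−(-1, 23)|²=45]]
   so C = (2, 29)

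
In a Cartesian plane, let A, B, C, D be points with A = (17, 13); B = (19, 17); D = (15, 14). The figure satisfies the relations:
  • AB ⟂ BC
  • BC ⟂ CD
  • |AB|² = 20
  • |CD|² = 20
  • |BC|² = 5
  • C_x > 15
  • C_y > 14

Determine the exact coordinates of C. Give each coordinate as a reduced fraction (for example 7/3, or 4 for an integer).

1. C_x = 17  [[AB ⟂ BC ⇒ 2x+4y-106=0] ∩ [|C−(15, 14)|²=20]]
2. C_y = 18  [[AB ⟂ BC ⇒ 2x+4y-106=0] ∩ [|C−(15, 14)|²=20]]
   so C = (17, 18)

C = (17, 18)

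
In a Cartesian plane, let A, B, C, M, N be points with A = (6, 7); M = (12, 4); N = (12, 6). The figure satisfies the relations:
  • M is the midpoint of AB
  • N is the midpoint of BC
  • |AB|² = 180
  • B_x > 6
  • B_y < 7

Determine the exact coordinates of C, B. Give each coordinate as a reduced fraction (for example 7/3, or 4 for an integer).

C = (6, 11)
B = (18, 1)

1. B_x = 18  [B = 2·M−A = 2·(12, 4)−(6, 7)]
2. B_y = 1  [B = 2·M−A = 2·(12, 4)−(6, 7)]
   so B = (18, 1)
3. C_x = 6  [C = 2·N−B = 2·(12, 6)−(18, 1)]
4. C_y = 11  [C = 2·N−B = 2·(12, 6)−(18, 1)]
   so C = (6, 11)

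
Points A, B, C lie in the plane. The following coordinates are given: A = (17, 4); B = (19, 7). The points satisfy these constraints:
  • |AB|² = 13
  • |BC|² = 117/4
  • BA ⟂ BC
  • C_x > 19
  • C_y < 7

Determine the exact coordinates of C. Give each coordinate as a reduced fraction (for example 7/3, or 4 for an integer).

C = (47/2, 4)

1. C_x = 47/2  [[BA ⟂ BC ⇒ -2x-3y+59=0] ∩ [|C−(19, 7)|²=117/4]]
2. C_y = 4  [[BA ⟂ BC ⇒ -2x-3y+59=0] ∩ [|C−(19, 7)|²=117/4]]
   so C = (47/2, 4)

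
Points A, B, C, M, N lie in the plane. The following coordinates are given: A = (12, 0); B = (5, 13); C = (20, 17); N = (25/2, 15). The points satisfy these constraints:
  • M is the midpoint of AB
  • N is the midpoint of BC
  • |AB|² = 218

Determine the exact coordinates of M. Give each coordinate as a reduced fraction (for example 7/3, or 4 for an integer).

1. M_x = 17/2  [2·M = A+B = (12, 0)+(5, 13)]
2. M_y = 13/2  [2·M = A+B = (12, 0)+(5, 13)]
   so M = (17/2, 13/2)

M = (17/2, 13/2)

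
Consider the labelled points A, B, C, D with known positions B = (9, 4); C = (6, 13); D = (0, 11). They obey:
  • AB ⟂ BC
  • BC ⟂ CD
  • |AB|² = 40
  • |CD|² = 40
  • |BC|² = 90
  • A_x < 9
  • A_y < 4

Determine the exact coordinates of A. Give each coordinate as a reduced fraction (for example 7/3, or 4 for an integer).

1. A_x = 3  [[AB ⟂ BC ⇒ 3x-9y+9=0] ∩ [|A−(9, 4)|²=40]]
2. A_y = 2  [[AB ⟂ BC ⇒ 3x-9y+9=0] ∩ [|A−(9, 4)|²=40]]
   so A = (3, 2)

A = (3, 2)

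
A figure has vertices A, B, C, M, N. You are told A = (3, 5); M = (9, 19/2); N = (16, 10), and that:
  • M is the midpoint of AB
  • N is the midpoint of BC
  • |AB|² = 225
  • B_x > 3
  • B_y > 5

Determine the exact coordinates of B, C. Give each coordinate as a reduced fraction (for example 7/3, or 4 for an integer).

B = (15, 14)
C = (17, 6)

1. B_x = 15  [B = 2·M−A = 2·(9, 19/2)−(3, 5)]
2. B_y = 14  [B = 2·M−A = 2·(9, 19/2)−(3, 5)]
   so B = (15, 14)
3. C_x = 17  [C = 2·N−B = 2·(16, 10)−(15, 14)]
4. C_y = 6  [C = 2·N−B = 2·(16, 10)−(15, 14)]
   so C = (17, 6)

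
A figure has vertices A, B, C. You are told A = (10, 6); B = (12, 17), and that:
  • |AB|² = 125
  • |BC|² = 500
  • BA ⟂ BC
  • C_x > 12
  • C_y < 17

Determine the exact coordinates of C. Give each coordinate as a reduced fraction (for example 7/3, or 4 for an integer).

1. C_x = 34  [[BA ⟂ BC ⇒ -2x-11y+211=0] ∩ [|C−(12, 17)|²=500]]
2. C_y = 13  [[BA ⟂ BC ⇒ -2x-11y+211=0] ∩ [|C−(12, 17)|²=500]]
   so C = (34, 13)

C = (34, 13)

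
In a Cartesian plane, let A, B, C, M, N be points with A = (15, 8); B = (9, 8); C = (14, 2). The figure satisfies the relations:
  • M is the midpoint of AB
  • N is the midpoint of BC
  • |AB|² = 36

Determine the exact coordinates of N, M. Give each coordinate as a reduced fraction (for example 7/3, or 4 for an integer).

N = (23/2, 5)
M = (12, 8)

1. M_x = 12  [2·M = A+B = (15, 8)+(9, 8)]
2. M_y = 8  [2·M = A+B = (15, 8)+(9, 8)]
   so M = (12, 8)
3. N_x = 23/2  [2·N = B+C = (9, 8)+(14, 2)]
4. N_y = 5  [2·N = B+C = (9, 8)+(14, 2)]
   so N = (23/2, 5)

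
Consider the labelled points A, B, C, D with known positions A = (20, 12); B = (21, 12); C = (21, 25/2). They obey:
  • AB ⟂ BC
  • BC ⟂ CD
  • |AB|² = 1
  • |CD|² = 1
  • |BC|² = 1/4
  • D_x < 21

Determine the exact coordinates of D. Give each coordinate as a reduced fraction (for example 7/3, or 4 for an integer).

1. D_x = 20  [[BC ⟂ CD ⇒ 1/2y-25/4=0] ∩ [|D−(21, 25/2)|²=1]]
2. D_y = 25/2  [[BC ⟂ CD ⇒ 1/2y-25/4=0] ∩ [|D−(21, 25/2)|²=1]]
   so D = (20, 25/2)

D = (20, 25/2)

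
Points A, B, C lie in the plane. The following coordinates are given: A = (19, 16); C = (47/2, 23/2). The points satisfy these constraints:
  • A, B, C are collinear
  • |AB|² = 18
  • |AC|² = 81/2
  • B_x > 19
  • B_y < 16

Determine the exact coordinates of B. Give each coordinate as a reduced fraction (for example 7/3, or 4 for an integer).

B = (22, 13)

1. B_x = 22  [[A, B, C are collinear ⇒ -9/2x-9/2y+315/2=0] ∩ [|B−(19, 16)|²=18]]
2. B_y = 13  [[A, B, C are collinear ⇒ -9/2x-9/2y+315/2=0] ∩ [|B−(19, 16)|²=18]]
   so B = (22, 13)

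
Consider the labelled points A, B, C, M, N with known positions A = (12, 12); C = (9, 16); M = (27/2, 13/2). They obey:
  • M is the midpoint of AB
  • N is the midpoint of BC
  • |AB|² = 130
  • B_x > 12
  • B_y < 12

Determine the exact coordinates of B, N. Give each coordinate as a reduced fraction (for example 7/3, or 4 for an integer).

B = (15, 1)
N = (12, 17/2)

1. B_x = 15  [B = 2·M−A = 2·(27/2, 13/2)−(12, 12)]
2. B_y = 1  [B = 2·M−A = 2·(27/2, 13/2)−(12, 12)]
   so B = (15, 1)
3. N_x = 12  [2·N = B+C = (15, 1)+(9, 16)]
4. N_y = 17/2  [2·N = B+C = (15, 1)+(9, 16)]
   so N = (12, 17/2)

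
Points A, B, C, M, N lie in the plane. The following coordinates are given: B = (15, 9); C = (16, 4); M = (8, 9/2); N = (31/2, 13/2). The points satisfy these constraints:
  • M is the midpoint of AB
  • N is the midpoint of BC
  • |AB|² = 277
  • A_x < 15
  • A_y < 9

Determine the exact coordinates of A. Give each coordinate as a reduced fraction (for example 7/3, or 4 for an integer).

1. A_x = 1  [A = 2·M−B = 2·(8, 9/2)−(15, 9)]
2. A_y = 0  [A = 2·M−B = 2·(8, 9/2)−(15, 9)]
   so A = (1, 0)

A = (1, 0)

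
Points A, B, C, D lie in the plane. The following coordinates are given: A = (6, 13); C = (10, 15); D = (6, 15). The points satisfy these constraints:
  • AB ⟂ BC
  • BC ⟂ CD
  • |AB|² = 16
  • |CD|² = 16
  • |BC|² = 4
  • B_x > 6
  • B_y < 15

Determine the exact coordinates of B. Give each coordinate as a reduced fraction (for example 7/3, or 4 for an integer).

1. B_x = 10  [[BC ⟂ CD ⇒ 4x-40=0] ∩ [|B−(6, 13)|²=16]]
2. B_y = 13  [[BC ⟂ CD ⇒ 4x-40=0] ∩ [|B−(6, 13)|²=16]]
   so B = (10, 13)

B = (10, 13)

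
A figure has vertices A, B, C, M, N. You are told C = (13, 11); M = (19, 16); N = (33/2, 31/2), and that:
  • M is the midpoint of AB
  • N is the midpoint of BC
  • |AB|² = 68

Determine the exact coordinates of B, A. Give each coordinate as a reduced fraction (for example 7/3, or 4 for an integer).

B = (20, 20)
A = (18, 12)

1. B_x = 20  [B = 2·N−C = 2·(33/2, 31/2)−(13, 11)]
2. B_y = 20  [B = 2·N−C = 2·(33/2, 31/2)−(13, 11)]
   so B = (20, 20)
3. A_x = 18  [A = 2·M−B = 2·(19, 16)−(20, 20)]
4. A_y = 12  [A = 2·M−B = 2·(19, 16)−(20, 20)]
   so A = (18, 12)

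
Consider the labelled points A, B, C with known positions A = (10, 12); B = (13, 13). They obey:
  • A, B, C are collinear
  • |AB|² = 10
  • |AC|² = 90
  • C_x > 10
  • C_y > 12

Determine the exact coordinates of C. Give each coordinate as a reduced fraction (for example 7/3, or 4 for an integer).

C = (19, 15)

1. C_x = 19  [[A, B, C are collinear ⇒ -1x+3y-26=0] ∩ [|C−(10, 12)|²=90]]
2. C_y = 15  [[A, B, C are collinear ⇒ -1x+3y-26=0] ∩ [|C−(10, 12)|²=90]]
   so C = (19, 15)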